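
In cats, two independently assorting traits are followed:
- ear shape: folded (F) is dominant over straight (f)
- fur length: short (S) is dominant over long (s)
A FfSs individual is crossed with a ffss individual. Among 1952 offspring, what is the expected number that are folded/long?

Dihybrid cross FfSs × ffss — consider each gene separately:
ear shape: Ff × ff → 2 Ff, 2 ff → 2 F_ : 2 ff (out of 4)
fur length: Ss × ss → 2 Ss, 2 ss → 2 S_ : 2 ss (out of 4)
Combine (counts out of 4 × 4 = 16): folded/short (F_S_) = 2×2 = 4; folded/long (F_ss) = 2×2 = 4; straight/short (ffS_) = 2×2 = 4; straight/long (ffss) = 2×2 = 4
Phenotype counts (out of 16): 4 folded/short, 4 folded/long, 4 straight/short, 4 straight/long
folded/long: 4 out of 16 → fraction 1/4
Expected count = 1/4 × 1952 = 488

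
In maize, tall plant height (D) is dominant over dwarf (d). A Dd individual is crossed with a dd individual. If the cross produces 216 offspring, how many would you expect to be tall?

Punnett square for Dd × dd:
Offspring genotypes: 2 Dd, 2 dd
tall: 2, dwarf: 2
tall: 2 out of 4 → fraction 1/2
Expected count = 1/2 × 216 = 108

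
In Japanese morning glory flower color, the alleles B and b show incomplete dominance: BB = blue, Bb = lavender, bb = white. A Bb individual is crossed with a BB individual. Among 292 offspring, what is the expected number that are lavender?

Punnett square for Bb × BB:
Offspring genotypes: 2 BB, 2 Bb
Phenotype counts: 2 blue, 2 lavender
lavender: 2 out of 4 → fraction 1/2
Expected count = 1/2 × 292 = 146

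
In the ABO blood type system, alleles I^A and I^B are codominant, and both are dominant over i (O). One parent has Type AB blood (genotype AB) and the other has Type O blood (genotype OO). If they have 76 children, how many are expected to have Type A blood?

Cross: AB × OO
Possible offspring genotypes: 2 AO, 2 BO
Blood type counts: 2 Type A, 2 Type B
Probability of Type A: 2/4 = 1/2
Expected count = 1/2 × 76 = 38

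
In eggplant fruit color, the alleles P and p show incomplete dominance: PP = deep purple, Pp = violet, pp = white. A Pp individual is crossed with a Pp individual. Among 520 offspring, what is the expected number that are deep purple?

Punnett square for Pp × Pp:
Offspring genotypes: 1 PP, 2 Pp, 1 pp
Phenotype counts: 1 deep purple, 2 violet, 1 white
deep purple: 1 out of 4 → fraction 1/4
Expected count = 1/4 × 520 = 130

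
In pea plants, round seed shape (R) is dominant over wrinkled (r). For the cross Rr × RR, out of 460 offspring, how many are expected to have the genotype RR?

Punnett square for Rr × RR:
Offspring genotypes: 2 RR, 2 Rr
Total offspring: 4
Count with target: 2
Probability: 2/4 = 1/2
Expected count = 1/2 × 460 = 230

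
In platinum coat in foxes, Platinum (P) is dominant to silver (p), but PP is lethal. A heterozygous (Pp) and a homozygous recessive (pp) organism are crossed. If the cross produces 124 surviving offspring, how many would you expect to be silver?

Cross: Pp × pp
Punnett square offspring (before lethality): 2 Pp, 2 pp
No PP offspring are produced in this cross.
silver: 2 out of 4 → fraction 1/2
Expected count = 1/2 × 124 = 62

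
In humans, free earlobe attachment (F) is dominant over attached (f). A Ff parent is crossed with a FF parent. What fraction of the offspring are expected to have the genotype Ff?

Punnett square for Ff × FF:
Offspring genotypes: 2 FF, 2 Ff
Total offspring: 4
Count with target: 2
Probability: 2/4 = 1/2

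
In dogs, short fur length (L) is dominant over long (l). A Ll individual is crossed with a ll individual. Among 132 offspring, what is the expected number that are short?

Punnett square for Ll × ll:
Offspring genotypes: 2 Ll, 2 ll
short: 2, long: 2
short: 2 out of 4 → fraction 1/2
Expected count = 1/2 × 132 = 66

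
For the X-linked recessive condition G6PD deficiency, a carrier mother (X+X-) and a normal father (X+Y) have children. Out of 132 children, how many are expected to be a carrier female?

Cross: X+X- × X+Y
Offspring: 1 X+X+, 1 X+Y, 1 X+X-, 1 X-Y
Probability of a carrier female: 1/4
Expected count = 1/4 × 132 = 33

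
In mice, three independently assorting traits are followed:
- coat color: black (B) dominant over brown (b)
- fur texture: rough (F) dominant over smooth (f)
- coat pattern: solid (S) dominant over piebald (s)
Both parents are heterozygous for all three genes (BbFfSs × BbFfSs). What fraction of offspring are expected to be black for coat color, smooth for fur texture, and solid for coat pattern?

Trihybrid cross: BbFfSs × BbFfSs
Each trait segregates independently with a 3:1 phenotypic ratio, so each gene contributes 3/4 (dominant) or 1/4 (recessive).
Target: black (coat color), smooth (fur texture), solid (coat pattern)
Probability = product of independent per-trait probabilities
= 3/4 × 1/4 × 3/4 = 9/64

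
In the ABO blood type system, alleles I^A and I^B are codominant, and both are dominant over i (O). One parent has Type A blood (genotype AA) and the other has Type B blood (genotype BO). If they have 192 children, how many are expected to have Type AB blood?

Cross: AA × BO
Possible offspring genotypes: 2 AB, 2 AO
Blood type counts: 2 Type AB, 2 Type A
Probability of Type AB: 2/4 = 1/2
Expected count = 1/2 × 192 = 96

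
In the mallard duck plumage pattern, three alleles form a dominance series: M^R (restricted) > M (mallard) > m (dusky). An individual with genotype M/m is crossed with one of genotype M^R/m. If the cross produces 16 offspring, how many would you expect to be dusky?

Cross: M/m × M^R/m
Allele dominance: M^R > M > m
Offspring genotypes: 1 M^R/M, 1 M/m, 1 M^R/m, 1 m/m
Phenotype counts: 2 restricted, 1 mallard, 1 dusky
dusky: 1 out of 4 → fraction 1/4
Expected count = 1/4 × 16 = 4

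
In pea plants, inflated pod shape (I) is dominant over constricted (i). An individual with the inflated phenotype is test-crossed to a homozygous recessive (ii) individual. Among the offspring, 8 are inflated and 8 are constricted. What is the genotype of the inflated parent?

Test cross: ? × ii
Offspring: 8 inflated, 8 constricted — approximately 1:1.
A 1:1 ratio in a test cross indicates the unknown parent is heterozygous (Ii).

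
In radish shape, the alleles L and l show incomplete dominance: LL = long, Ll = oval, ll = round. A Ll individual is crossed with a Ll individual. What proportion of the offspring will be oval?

Punnett square for Ll × Ll:
Offspring genotypes: 1 LL, 2 Ll, 1 ll
Phenotype counts: 1 long, 2 oval, 1 round
oval: 2 out of 4
Probability: 2/4 = 1/2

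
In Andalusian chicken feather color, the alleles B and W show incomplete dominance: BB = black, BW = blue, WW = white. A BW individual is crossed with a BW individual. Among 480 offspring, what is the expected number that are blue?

Punnett square for BW × BW:
Offspring genotypes: 1 BB, 2 BW, 1 WW
Phenotype counts: 1 black, 2 blue, 1 white
blue: 2 out of 4 → fraction 1/2
Expected count = 1/2 × 480 = 240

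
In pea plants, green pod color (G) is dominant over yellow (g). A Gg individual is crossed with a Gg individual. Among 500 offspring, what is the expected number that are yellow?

Punnett square for Gg × Gg:
Offspring genotypes: 1 GG, 2 Gg, 1 gg
green: 3, yellow: 1
yellow: 1 out of 4 → fraction 1/4
Expected count = 1/4 × 500 = 125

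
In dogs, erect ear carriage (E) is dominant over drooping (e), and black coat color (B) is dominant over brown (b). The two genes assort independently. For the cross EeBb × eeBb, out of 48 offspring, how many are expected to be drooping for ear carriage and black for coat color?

Dihybrid cross EeBb × eeBb — consider each gene separately:
ear carriage: Ee × ee → 2 Ee, 2 ee → 2 E_ : 2 ee (out of 4)
coat color: Bb × Bb → 1 BB, 2 Bb, 1 bb → 3 B_ : 1 bb (out of 4)
Looking for: drooping (ee) and black (B_)
P(drooping) = 2/4, P(black) = 3/4
P(both) = 2/4 × 3/4 = 6/16 = 3/8
Expected count = 3/8 × 48 = 18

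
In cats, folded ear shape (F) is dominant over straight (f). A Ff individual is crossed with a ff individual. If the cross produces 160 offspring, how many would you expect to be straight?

Punnett square for Ff × ff:
Offspring genotypes: 2 Ff, 2 ff
folded: 2, straight: 2
straight: 2 out of 4 → fraction 1/2
Expected count = 1/2 × 160 = 80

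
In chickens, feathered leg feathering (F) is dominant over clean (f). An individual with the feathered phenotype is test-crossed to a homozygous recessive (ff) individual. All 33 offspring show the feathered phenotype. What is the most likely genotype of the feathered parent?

Test cross: ? × ff
All offspring are feathered.
If the unknown parent were heterozygous (Ff), about half of 33 offspring would be clean; none are. The unknown parent is most likely homozygous dominant (FF).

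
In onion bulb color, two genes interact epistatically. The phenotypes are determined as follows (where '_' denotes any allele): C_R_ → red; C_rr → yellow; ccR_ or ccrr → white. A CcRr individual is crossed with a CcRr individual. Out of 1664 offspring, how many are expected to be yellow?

Cross: CcRr × CcRr — consider each gene separately:
C gene: Cc × Cc → 1 CC, 2 Cc, 1 cc → 3 C_ : 1 cc (out of 4)
R gene: Rr × Rr → 1 RR, 2 Rr, 1 rr → 3 R_ : 1 rr (out of 4)
Genotype classes (out of 4 × 4 = 16): C_R_ = 3×3 = 9; C_rr = 3×1 = 3; ccR_ = 1×3 = 3; ccrr = 1×1 = 1
Apply the phenotype rules: C_R_ (9) → red; C_rr (3) → yellow; ccR_ (3) + ccrr (1) → white
Phenotype counts (out of 16): 9 red, 3 yellow, 4 white
yellow: 3 out of 16 → fraction 3/16
Expected count = 3/16 × 1664 = 312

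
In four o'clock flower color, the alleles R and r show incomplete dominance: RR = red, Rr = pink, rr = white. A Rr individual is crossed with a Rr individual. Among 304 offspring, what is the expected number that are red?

Punnett square for Rr × Rr:
Offspring genotypes: 1 RR, 2 Rr, 1 rr
Phenotype counts: 1 red, 2 pink, 1 white
red: 1 out of 4 → fraction 1/4
Expected count = 1/4 × 304 = 76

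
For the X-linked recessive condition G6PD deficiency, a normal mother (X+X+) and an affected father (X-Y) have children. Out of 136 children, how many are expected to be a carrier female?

Cross: X+X+ × X-Y
Offspring: 2 X+X-, 2 X+Y
Probability of a carrier female: 2/4 = 1/2
Expected count = 1/2 × 136 = 68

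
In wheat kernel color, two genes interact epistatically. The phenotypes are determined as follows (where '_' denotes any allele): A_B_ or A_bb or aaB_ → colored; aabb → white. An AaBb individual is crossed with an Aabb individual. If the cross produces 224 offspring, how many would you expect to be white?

Cross: AaBb × Aabb — consider each gene separately:
A gene: Aa × Aa → 1 AA, 2 Aa, 1 aa → 3 A_ : 1 aa (out of 4)
B gene: Bb × bb → 2 Bb, 2 bb → 2 B_ : 2 bb (out of 4)
Genotype classes (out of 4 × 4 = 16): A_B_ = 3×2 = 6; A_bb = 3×2 = 6; aaB_ = 1×2 = 2; aabb = 1×2 = 2
Apply the phenotype rules: A_B_ (6) + A_bb (6) + aaB_ (2) → colored; aabb (2) → white
Phenotype counts (out of 16): 14 colored, 2 white
white: 2 out of 16 → fraction 1/8
Expected count = 1/8 × 224 = 28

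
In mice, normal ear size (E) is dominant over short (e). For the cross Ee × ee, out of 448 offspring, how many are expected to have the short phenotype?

Punnett square for Ee × ee:
Offspring genotypes: 2 Ee, 2 ee
Total offspring: 4
Count with target: 2
Probability: 2/4 = 1/2
Expected count = 1/2 × 448 = 224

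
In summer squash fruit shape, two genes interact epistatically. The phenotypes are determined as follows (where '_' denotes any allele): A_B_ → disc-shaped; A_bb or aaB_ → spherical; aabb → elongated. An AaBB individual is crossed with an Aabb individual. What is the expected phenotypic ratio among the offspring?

Cross: AaBB × Aabb — consider each gene separately:
A gene: Aa × Aa → 1 AA, 2 Aa, 1 aa → 3 A_ : 1 aa (out of 4)
B gene: BB × bb → 4 Bb → 4 B_ (out of 4)
Genotype classes (out of 4 × 4 = 16): A_B_ = 3×4 = 12; aaB_ = 1×4 = 4
Apply the phenotype rules: A_B_ (12) → disc-shaped; aaB_ (4) → spherical
Phenotype counts (out of 16): 12 disc-shaped, 4 spherical
Ratio: 3 disc-shaped : 1 spherical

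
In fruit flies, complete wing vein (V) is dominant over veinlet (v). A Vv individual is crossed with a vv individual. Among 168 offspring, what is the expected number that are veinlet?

Punnett square for Vv × vv:
Offspring genotypes: 2 Vv, 2 vv
complete: 2, veinlet: 2
veinlet: 2 out of 4 → fraction 1/2
Expected count = 1/2 × 168 = 84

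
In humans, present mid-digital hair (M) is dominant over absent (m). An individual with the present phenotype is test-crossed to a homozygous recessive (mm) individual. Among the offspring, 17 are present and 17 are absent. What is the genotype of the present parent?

Test cross: ? × mm
Offspring: 17 present, 17 absent — approximately 1:1.
A 1:1 ratio in a test cross indicates the unknown parent is heterozygous (Mm).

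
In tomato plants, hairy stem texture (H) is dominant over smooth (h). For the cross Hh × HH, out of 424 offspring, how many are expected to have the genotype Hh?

Punnett square for Hh × HH:
Offspring genotypes: 2 HH, 2 Hh
Total offspring: 4
Count with target: 2
Probability: 2/4 = 1/2
Expected count = 1/2 × 424 = 212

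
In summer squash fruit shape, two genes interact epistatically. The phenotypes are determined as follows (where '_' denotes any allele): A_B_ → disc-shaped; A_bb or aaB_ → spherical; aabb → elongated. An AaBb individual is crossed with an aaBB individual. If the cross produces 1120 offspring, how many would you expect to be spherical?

Cross: AaBb × aaBB — consider each gene separately:
A gene: Aa × aa → 2 Aa, 2 aa → 2 A_ : 2 aa (out of 4)
B gene: Bb × BB → 2 BB, 2 Bb → 4 B_ (out of 4)
Genotype classes (out of 4 × 4 = 16): A_B_ = 2×4 = 8; aaB_ = 2×4 = 8
Apply the phenotype rules: A_B_ (8) → disc-shaped; aaB_ (8) → spherical
Phenotype counts (out of 16): 8 disc-shaped, 8 spherical
spherical: 8 out of 16 → fraction 1/2
Expected count = 1/2 × 1120 = 560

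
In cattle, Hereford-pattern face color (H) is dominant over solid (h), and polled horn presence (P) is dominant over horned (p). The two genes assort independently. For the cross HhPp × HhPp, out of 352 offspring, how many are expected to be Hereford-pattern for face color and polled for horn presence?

Dihybrid cross HhPp × HhPp — consider each gene separately:
face color: Hh × Hh → 1 HH, 2 Hh, 1 hh → 3 H_ : 1 hh (out of 4)
horn presence: Pp × Pp → 1 PP, 2 Pp, 1 pp → 3 P_ : 1 pp (out of 4)
Looking for: Hereford-pattern (H_) and polled (P_)
P(Hereford-pattern) = 3/4, P(polled) = 3/4
P(both) = 3/4 × 3/4 = 9/16
Expected count = 9/16 × 352 = 198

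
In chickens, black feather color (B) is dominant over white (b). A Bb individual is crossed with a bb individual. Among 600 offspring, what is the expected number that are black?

Punnett square for Bb × bb:
Offspring genotypes: 2 Bb, 2 bb
black: 2, white: 2
black: 2 out of 4 → fraction 1/2
Expected count = 1/2 × 600 = 300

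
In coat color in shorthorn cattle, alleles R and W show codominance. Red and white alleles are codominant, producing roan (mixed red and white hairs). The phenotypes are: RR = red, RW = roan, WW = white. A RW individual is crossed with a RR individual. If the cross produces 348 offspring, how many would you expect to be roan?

Punnett square for RW × RR:
Offspring genotypes: 2 RR, 2 RW
Phenotype counts: 2 red, 2 roan
roan: 2 out of 4 → fraction 1/2
Expected count = 1/2 × 348 = 174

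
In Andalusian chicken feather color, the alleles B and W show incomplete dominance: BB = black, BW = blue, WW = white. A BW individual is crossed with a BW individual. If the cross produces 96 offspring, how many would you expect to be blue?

Punnett square for BW × BW:
Offspring genotypes: 1 BB, 2 BW, 1 WW
Phenotype counts: 1 black, 2 blue, 1 white
blue: 2 out of 4 → fraction 1/2
Expected count = 1/2 × 96 = 48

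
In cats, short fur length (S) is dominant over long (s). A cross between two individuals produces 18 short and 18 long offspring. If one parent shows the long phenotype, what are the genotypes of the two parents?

Observed offspring: 18 short, 18 long
The observed ratio simplifies to 1:1. One parent shows long, so its genotype must be ss. A 1:1 offspring split requires the other parent to be heterozygous (Ss).
Parent genotypes: ss × Ss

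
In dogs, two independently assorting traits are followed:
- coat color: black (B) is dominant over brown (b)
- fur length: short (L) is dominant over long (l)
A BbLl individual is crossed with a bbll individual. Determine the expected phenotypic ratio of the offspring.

Dihybrid cross BbLl × bbll — consider each gene separately:
coat color: Bb × bb → 2 Bb, 2 bb → 2 B_ : 2 bb (out of 4)
fur length: Ll × ll → 2 Ll, 2 ll → 2 L_ : 2 ll (out of 4)
Combine (counts out of 4 × 4 = 16): black/short (B_L_) = 2×2 = 4; black/long (B_ll) = 2×2 = 4; brown/short (bbL_) = 2×2 = 4; brown/long (bbll) = 2×2 = 4
Phenotype counts (out of 16): 4 black/short, 4 black/long, 4 brown/short, 4 brown/long
Ratio: 1 black/short : 1 black/long : 1 brown/short : 1 brown/long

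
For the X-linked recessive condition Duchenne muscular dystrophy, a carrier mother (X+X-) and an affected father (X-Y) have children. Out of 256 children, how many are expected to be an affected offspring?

Cross: X+X- × X-Y
Offspring: 1 X+X-, 1 X+Y, 1 X-X-, 1 X-Y
Probability of an affected offspring: 2/4 = 1/2
Expected count = 1/2 × 256 = 128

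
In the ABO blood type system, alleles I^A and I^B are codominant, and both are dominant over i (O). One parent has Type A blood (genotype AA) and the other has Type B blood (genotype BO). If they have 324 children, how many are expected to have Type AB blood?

Cross: AA × BO
Possible offspring genotypes: 2 AB, 2 AO
Blood type counts: 2 Type AB, 2 Type A
Probability of Type AB: 2/4 = 1/2
Expected count = 1/2 × 324 = 162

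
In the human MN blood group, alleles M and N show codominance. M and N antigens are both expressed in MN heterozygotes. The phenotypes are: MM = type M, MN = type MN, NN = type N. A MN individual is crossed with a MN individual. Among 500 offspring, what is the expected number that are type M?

Punnett square for MN × MN:
Offspring genotypes: 1 MM, 2 MN, 1 NN
Phenotype counts: 1 type M, 2 type MN, 1 type N
type M: 1 out of 4 → fraction 1/4
Expected count = 1/4 × 500 = 125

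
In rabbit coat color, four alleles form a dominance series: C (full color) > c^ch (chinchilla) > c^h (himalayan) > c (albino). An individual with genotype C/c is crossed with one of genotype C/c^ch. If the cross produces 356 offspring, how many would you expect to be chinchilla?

Cross: C/c × C/c^ch
Allele dominance: C > c^ch > c^h > c
Offspring genotypes: 1 C/C, 1 C/c^ch, 1 C/c, 1 c^ch/c
Phenotype counts: 3 full color, 1 chinchilla
chinchilla: 1 out of 4 → fraction 1/4
Expected count = 1/4 × 356 = 89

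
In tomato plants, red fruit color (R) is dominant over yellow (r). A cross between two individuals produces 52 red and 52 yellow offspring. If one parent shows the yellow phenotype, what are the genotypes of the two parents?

Observed offspring: 52 red, 52 yellow
The observed ratio simplifies to 1:1. One parent shows yellow, so its genotype must be rr. A 1:1 offspring split requires the other parent to be heterozygous (Rr).
Parent genotypes: rr × Rr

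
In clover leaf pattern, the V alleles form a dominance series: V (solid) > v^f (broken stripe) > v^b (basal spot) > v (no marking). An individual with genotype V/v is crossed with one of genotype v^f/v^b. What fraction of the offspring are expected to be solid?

Cross: V/v × v^f/v^b
Allele dominance: V > v^f > v^b > v
Offspring genotypes: 1 V/v^f, 1 V/v^b, 1 v^f/v, 1 v^b/v
Phenotype counts: 2 solid, 1 broken stripe, 1 basal spot
solid: 2 out of 4
Probability: 2/4 = 1/2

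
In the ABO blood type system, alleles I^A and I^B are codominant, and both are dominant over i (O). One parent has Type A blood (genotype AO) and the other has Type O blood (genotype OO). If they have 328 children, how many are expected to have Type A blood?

Cross: AO × OO
Possible offspring genotypes: 2 AO, 2 OO
Blood type counts: 2 Type A, 2 Type O
Probability of Type A: 2/4 = 1/2
Expected count = 1/2 × 328 = 164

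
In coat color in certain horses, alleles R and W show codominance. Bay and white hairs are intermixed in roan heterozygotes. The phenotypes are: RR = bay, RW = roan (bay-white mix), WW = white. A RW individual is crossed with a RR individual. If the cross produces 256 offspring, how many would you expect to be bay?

Punnett square for RW × RR:
Offspring genotypes: 2 RR, 2 RW
Phenotype counts: 2 bay, 2 roan (bay-white mix)
bay: 2 out of 4 → fraction 1/2
Expected count = 1/2 × 256 = 128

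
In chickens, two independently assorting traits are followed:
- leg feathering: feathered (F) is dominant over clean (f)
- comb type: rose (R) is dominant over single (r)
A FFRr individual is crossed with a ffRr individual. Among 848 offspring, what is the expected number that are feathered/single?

Dihybrid cross FFRr × ffRr — consider each gene separately:
leg feathering: FF × ff → 4 Ff → 4 F_ (out of 4)
comb type: Rr × Rr → 1 RR, 2 Rr, 1 rr → 3 R_ : 1 rr (out of 4)
Combine (counts out of 4 × 4 = 16): feathered/rose (F_R_) = 4×3 = 12; feathered/single (F_rr) = 4×1 = 4
Phenotype counts (out of 16): 12 feathered/rose, 4 feathered/single
feathered/single: 4 out of 16 → fraction 1/4
Expected count = 1/4 × 848 = 212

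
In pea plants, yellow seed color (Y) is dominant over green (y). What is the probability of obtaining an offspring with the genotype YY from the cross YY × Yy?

Punnett square for YY × Yy:
Offspring genotypes: 2 YY, 2 Yy
Total offspring: 4
Count with target: 2
Probability: 2/4 = 1/2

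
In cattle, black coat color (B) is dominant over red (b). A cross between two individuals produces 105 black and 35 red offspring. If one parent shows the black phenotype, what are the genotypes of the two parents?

Observed offspring: 105 black, 35 red
The observed ratio simplifies to 3:1. Red (bb) offspring appear, so each parent must contribute one b allele. The parent stated to show black carries B, so it is Bb. The other parent is then either Bb or bb: Bb × bb would give a 1:1 split, whereas Bb × Bb gives 3:1 — matching the data. So both parents are heterozygous (Bb × Bb).
Parent genotypes: Bb × Bb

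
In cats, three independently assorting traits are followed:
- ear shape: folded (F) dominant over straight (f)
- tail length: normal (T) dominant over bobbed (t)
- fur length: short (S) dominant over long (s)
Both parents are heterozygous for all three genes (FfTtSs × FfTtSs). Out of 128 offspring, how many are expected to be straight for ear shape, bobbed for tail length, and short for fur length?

Trihybrid cross: FfTtSs × FfTtSs
Each trait segregates independently with a 3:1 phenotypic ratio, so each gene contributes 3/4 (dominant) or 1/4 (recessive).
Target: straight (ear shape), bobbed (tail length), short (fur length)
Probability = product of independent per-trait probabilities
= 1/4 × 1/4 × 3/4 = 3/64
Expected count = 3/64 × 128 = 6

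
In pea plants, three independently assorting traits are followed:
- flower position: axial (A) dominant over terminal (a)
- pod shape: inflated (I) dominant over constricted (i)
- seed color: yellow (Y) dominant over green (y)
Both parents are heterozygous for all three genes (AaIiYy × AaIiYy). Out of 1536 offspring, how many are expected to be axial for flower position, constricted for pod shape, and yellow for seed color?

Trihybrid cross: AaIiYy × AaIiYy
Each trait segregates independently with a 3:1 phenotypic ratio, so each gene contributes 3/4 (dominant) or 1/4 (recessive).
Target: axial (flower position), constricted (pod shape), yellow (seed color)
Probability = product of independent per-trait probabilities
= 3/4 × 1/4 × 3/4 = 9/64
Expected count = 9/64 × 1536 = 216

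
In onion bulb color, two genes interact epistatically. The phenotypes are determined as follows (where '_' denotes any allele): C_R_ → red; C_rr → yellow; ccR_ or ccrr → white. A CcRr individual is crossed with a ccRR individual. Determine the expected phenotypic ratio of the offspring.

Cross: CcRr × ccRR — consider each gene separately:
C gene: Cc × cc → 2 Cc, 2 cc → 2 C_ : 2 cc (out of 4)
R gene: Rr × RR → 2 RR, 2 Rr → 4 R_ (out of 4)
Genotype classes (out of 4 × 4 = 16): C_R_ = 2×4 = 8; ccR_ = 2×4 = 8
Apply the phenotype rules: C_R_ (8) → red; ccR_ (8) → white
Phenotype counts (out of 16): 8 red, 8 white
Ratio: 1 red : 1 white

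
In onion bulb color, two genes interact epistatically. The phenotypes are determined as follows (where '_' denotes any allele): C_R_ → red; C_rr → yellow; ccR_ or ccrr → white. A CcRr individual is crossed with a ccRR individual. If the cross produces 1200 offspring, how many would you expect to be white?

Cross: CcRr × ccRR — consider each gene separately:
C gene: Cc × cc → 2 Cc, 2 cc → 2 C_ : 2 cc (out of 4)
R gene: Rr × RR → 2 RR, 2 Rr → 4 R_ (out of 4)
Genotype classes (out of 4 × 4 = 16): C_R_ = 2×4 = 8; ccR_ = 2×4 = 8
Apply the phenotype rules: C_R_ (8) → red; ccR_ (8) → white
Phenotype counts (out of 16): 8 red, 8 white
white: 8 out of 16 → fraction 1/2
Expected count = 1/2 × 1200 = 600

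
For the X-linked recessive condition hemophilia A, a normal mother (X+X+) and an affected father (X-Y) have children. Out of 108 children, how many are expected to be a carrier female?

Cross: X+X+ × X-Y
Offspring: 2 X+X-, 2 X+Y
Probability of a carrier female: 2/4 = 1/2
Expected count = 1/2 × 108 = 54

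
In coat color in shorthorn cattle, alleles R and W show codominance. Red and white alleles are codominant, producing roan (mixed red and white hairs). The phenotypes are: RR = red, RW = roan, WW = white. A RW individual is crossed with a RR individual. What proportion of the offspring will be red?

Punnett square for RW × RR:
Offspring genotypes: 2 RR, 2 RW
Phenotype counts: 2 red, 2 roan
red: 2 out of 4
Probability: 2/4 = 1/2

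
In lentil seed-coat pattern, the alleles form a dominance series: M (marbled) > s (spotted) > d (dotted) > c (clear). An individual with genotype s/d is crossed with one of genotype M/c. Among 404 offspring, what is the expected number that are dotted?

Cross: s/d × M/c
Allele dominance: M > s > d > c
Offspring genotypes: 1 M/s, 1 s/c, 1 M/d, 1 d/c
Phenotype counts: 2 marbled, 1 spotted, 1 dotted
dotted: 1 out of 4 → fraction 1/4
Expected count = 1/4 × 404 = 101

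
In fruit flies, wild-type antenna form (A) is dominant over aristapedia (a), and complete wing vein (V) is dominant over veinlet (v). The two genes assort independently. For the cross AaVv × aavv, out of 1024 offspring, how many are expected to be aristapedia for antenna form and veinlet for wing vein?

Dihybrid cross AaVv × aavv — consider each gene separately:
antenna form: Aa × aa → 2 Aa, 2 aa → 2 A_ : 2 aa (out of 4)
wing vein: Vv × vv → 2 Vv, 2 vv → 2 V_ : 2 vv (out of 4)
Looking for: aristapedia (aa) and veinlet (vv)
P(aristapedia) = 2/4, P(veinlet) = 2/4
P(both) = 2/4 × 2/4 = 4/16 = 1/4
Expected count = 1/4 × 1024 = 256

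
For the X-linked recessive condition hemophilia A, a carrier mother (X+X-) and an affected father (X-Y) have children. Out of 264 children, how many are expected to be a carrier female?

Cross: X+X- × X-Y
Offspring: 1 X+X-, 1 X+Y, 1 X-X-, 1 X-Y
Probability of a carrier female: 1/4
Expected count = 1/4 × 264 = 66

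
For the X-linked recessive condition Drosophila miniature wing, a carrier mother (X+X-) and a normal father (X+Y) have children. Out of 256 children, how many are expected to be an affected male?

Cross: X+X- × X+Y
Offspring: 1 X+X+, 1 X+Y, 1 X+X-, 1 X-Y
Probability of an affected male: 1/4
Expected count = 1/4 × 256 = 64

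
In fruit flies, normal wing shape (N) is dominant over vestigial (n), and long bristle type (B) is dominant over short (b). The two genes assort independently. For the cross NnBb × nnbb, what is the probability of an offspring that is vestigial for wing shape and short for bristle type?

Dihybrid cross NnBb × nnbb — consider each gene separately:
wing shape: Nn × nn → 2 Nn, 2 nn → 2 N_ : 2 nn (out of 4)
bristle type: Bb × bb → 2 Bb, 2 bb → 2 B_ : 2 bb (out of 4)
Looking for: vestigial (nn) and short (bb)
P(vestigial) = 2/4, P(short) = 2/4
P(both) = 2/4 × 2/4 = 4/16 = 1/4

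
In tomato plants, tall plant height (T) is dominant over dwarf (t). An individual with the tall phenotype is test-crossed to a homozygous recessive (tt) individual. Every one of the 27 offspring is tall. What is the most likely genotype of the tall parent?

Test cross: ? × tt
All offspring are tall.
If the unknown parent were heterozygous (Tt), about half of 27 offspring would be dwarf; none are. The unknown parent is most likely homozygous dominant (TT).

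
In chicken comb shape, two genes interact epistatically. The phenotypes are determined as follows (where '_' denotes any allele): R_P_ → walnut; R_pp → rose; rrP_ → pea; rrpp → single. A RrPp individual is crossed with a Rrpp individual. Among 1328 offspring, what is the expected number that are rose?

Cross: RrPp × Rrpp — consider each gene separately:
R gene: Rr × Rr → 1 RR, 2 Rr, 1 rr → 3 R_ : 1 rr (out of 4)
P gene: Pp × pp → 2 Pp, 2 pp → 2 P_ : 2 pp (out of 4)
Genotype classes (out of 4 × 4 = 16): R_P_ = 3×2 = 6; R_pp = 3×2 = 6; rrP_ = 1×2 = 2; rrpp = 1×2 = 2
Apply the phenotype rules: R_P_ (6) → walnut; R_pp (6) → rose; rrP_ (2) → pea; rrpp (2) → single
Phenotype counts (out of 16): 6 walnut, 6 rose, 2 pea, 2 single
rose: 6 out of 16 → fraction 3/8
Expected count = 3/8 × 1328 = 498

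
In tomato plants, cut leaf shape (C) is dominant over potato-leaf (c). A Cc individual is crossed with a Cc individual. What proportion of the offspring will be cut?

Punnett square for Cc × Cc:
Offspring genotypes: 1 CC, 2 Cc, 1 cc
cut: 3, potato-leaf: 1
cut: 3 out of 4
Probability: 3/4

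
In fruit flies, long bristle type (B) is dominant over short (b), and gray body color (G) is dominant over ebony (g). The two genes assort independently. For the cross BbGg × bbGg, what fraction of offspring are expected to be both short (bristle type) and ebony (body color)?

Dihybrid cross BbGg × bbGg — consider each gene separately:
bristle type: Bb × bb → 2 Bb, 2 bb → 2 B_ : 2 bb (out of 4)
body color: Gg × Gg → 1 GG, 2 Gg, 1 gg → 3 G_ : 1 gg (out of 4)
Looking for: short (bb) and ebony (gg)
P(short) = 2/4, P(ebony) = 1/4
P(both) = 2/4 × 1/4 = 2/16 = 1/8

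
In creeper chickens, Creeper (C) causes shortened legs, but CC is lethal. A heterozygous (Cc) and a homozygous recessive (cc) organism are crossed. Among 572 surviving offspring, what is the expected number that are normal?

Cross: Cc × cc
Punnett square offspring (before lethality): 2 Cc, 2 cc
No CC offspring are produced in this cross.
normal: 2 out of 4 → fraction 1/2
Expected count = 1/2 × 572 = 286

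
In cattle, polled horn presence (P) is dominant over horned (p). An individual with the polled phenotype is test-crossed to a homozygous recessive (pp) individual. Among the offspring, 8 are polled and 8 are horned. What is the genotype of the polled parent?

Test cross: ? × pp
Offspring: 8 polled, 8 horned — approximately 1:1.
A 1:1 ratio in a test cross indicates the unknown parent is heterozygous (Pp).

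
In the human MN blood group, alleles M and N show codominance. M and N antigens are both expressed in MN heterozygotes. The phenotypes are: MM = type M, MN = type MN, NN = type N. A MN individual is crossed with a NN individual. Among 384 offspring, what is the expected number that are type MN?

Punnett square for MN × NN:
Offspring genotypes: 2 MN, 2 NN
Phenotype counts: 2 type MN, 2 type N
type MN: 2 out of 4 → fraction 1/2
Expected count = 1/2 × 384 = 192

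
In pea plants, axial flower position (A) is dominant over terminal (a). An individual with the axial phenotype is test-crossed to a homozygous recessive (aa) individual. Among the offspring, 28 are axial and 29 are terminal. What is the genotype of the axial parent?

Test cross: ? × aa
Offspring: 28 axial, 29 terminal — approximately 1:1.
A 1:1 ratio in a test cross indicates the unknown parent is heterozygous (Aa).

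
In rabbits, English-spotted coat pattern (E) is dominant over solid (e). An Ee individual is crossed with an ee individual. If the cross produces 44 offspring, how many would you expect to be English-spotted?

Punnett square for Ee × ee:
Offspring genotypes: 2 Ee, 2 ee
English-spotted: 2, solid: 2
English-spotted: 2 out of 4 → fraction 1/2
Expected count = 1/2 × 44 = 22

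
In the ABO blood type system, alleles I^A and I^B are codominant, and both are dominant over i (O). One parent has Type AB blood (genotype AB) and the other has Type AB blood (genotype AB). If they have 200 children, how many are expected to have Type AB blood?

Cross: AB × AB
Possible offspring genotypes: 1 AA, 2 AB, 1 BB
Blood type counts: 1 Type A, 2 Type AB, 1 Type B
Probability of Type AB: 2/4 = 1/2
Expected count = 1/2 × 200 = 100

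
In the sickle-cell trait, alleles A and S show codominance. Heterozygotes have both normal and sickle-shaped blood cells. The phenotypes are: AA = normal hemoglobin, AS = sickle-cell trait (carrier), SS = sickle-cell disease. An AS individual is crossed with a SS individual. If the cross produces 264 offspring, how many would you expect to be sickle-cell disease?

Punnett square for AS × SS:
Offspring genotypes: 2 AS, 2 SS
Phenotype counts: 2 sickle-cell trait (carrier), 2 sickle-cell disease
sickle-cell disease: 2 out of 4 → fraction 1/2
Expected count = 1/2 × 264 = 132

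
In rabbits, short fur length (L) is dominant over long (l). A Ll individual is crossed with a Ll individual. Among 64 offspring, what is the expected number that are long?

Punnett square for Ll × Ll:
Offspring genotypes: 1 LL, 2 Ll, 1 ll
short: 3, long: 1
long: 1 out of 4 → fraction 1/4
Expected count = 1/4 × 64 = 16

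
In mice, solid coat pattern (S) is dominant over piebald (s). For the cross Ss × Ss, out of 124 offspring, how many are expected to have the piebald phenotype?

Punnett square for Ss × Ss:
Offspring genotypes: 1 SS, 2 Ss, 1 ss
Total offspring: 4
Count with target: 1
Probability: 1/4
Expected count = 1/4 × 124 = 31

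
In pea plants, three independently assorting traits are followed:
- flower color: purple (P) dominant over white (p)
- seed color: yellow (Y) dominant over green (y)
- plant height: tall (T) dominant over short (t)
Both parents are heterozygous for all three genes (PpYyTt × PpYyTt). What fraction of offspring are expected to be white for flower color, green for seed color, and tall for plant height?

Trihybrid cross: PpYyTt × PpYyTt
Each trait segregates independently with a 3:1 phenotypic ratio, so each gene contributes 3/4 (dominant) or 1/4 (recessive).
Target: white (flower color), green (seed color), tall (plant height)
Probability = product of independent per-trait probabilities
= 1/4 × 1/4 × 3/4 = 3/64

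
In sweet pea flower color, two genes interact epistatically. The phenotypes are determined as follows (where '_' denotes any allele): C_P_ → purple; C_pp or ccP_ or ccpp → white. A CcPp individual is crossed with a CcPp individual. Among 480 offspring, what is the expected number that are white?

Cross: CcPp × CcPp — consider each gene separately:
C gene: Cc × Cc → 1 CC, 2 Cc, 1 cc → 3 C_ : 1 cc (out of 4)
P gene: Pp × Pp → 1 PP, 2 Pp, 1 pp → 3 P_ : 1 pp (out of 4)
Genotype classes (out of 4 × 4 = 16): C_P_ = 3×3 = 9; C_pp = 3×1 = 3; ccP_ = 1×3 = 3; ccpp = 1×1 = 1
Apply the phenotype rules: C_P_ (9) → purple; C_pp (3) + ccP_ (3) + ccpp (1) → white
Phenotype counts (out of 16): 9 purple, 7 white
white: 7 out of 16 → fraction 7/16
Expected count = 7/16 × 480 = 210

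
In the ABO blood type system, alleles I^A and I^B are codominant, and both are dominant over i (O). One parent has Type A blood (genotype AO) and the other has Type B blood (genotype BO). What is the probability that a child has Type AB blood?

Cross: AO × BO
Possible offspring genotypes: 1 AB, 1 AO, 1 BO, 1 OO
Blood type counts: 1 Type AB, 1 Type A, 1 Type B, 1 Type O
Probability of Type AB: 1/4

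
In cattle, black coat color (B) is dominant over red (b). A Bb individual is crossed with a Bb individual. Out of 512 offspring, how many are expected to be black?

Punnett square for Bb × Bb:
Offspring genotypes: 1 BB, 2 Bb, 1 bb
black: 3, red: 1
black: 3 out of 4 → fraction 3/4
Expected count = 3/4 × 512 = 384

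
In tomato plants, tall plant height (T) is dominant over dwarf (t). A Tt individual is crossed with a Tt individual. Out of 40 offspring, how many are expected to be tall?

Punnett square for Tt × Tt:
Offspring genotypes: 1 TT, 2 Tt, 1 tt
tall: 3, dwarf: 1
tall: 3 out of 4 → fraction 3/4
Expected count = 3/4 × 40 = 30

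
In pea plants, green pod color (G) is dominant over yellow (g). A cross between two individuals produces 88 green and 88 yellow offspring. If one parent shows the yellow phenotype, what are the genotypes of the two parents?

Observed offspring: 88 green, 88 yellow
The observed ratio simplifies to 1:1. One parent shows yellow, so its genotype must be gg. A 1:1 offspring split requires the other parent to be heterozygous (Gg).
Parent genotypes: gg × Gg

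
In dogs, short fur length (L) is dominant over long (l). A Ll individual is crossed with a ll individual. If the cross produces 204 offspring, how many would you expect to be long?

Punnett square for Ll × ll:
Offspring genotypes: 2 Ll, 2 ll
short: 2, long: 2
long: 2 out of 4 → fraction 1/2
Expected count = 1/2 × 204 = 102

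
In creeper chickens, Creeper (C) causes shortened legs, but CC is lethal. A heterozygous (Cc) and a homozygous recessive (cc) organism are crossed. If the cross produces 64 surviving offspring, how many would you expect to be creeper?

Cross: Cc × cc
Punnett square offspring (before lethality): 2 Cc, 2 cc
No CC offspring are produced in this cross.
creeper: 2 out of 4 → fraction 1/2
Expected count = 1/2 × 64 = 32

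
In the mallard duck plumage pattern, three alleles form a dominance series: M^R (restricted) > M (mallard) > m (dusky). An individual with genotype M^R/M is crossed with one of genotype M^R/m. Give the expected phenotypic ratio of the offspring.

Cross: M^R/M × M^R/m
Allele dominance: M^R > M > m
Offspring genotypes: 1 M^R/M^R, 1 M^R/m, 1 M^R/M, 1 M/m
Phenotype counts: 3 restricted, 1 mallard
Ratio: 3 restricted : 1 mallard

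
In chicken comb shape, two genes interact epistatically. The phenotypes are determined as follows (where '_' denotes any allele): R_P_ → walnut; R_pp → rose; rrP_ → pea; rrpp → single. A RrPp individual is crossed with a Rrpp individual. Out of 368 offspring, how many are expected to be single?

Cross: RrPp × Rrpp — consider each gene separately:
R gene: Rr × Rr → 1 RR, 2 Rr, 1 rr → 3 R_ : 1 rr (out of 4)
P gene: Pp × pp → 2 Pp, 2 pp → 2 P_ : 2 pp (out of 4)
Genotype classes (out of 4 × 4 = 16): R_P_ = 3×2 = 6; R_pp = 3×2 = 6; rrP_ = 1×2 = 2; rrpp = 1×2 = 2
Apply the phenotype rules: R_P_ (6) → walnut; R_pp (6) → rose; rrP_ (2) → pea; rrpp (2) → single
Phenotype counts (out of 16): 6 walnut, 6 rose, 2 pea, 2 single
single: 2 out of 16 → fraction 1/8
Expected count = 1/8 × 368 = 46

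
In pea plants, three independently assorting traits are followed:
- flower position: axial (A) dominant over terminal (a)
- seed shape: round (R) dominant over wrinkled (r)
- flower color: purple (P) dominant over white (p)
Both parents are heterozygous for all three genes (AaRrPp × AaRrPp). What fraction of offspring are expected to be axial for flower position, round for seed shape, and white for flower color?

Trihybrid cross: AaRrPp × AaRrPp
Each trait segregates independently with a 3:1 phenotypic ratio, so each gene contributes 3/4 (dominant) or 1/4 (recessive).
Target: axial (flower position), round (seed shape), white (flower color)
Probability = product of independent per-trait probabilities
= 3/4 × 3/4 × 1/4 = 9/64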